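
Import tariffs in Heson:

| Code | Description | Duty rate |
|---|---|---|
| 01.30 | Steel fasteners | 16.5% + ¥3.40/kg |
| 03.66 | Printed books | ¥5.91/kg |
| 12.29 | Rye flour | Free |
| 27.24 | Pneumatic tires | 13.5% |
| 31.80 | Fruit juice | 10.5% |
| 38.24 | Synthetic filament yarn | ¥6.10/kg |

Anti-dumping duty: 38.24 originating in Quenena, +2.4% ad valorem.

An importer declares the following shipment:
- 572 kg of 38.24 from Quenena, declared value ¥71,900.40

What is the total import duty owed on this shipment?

¥5,214.81

Line 1 (38.24, Quenena, 572 kg, ¥71,900.40):
Base rate for 38.24 is ¥6.10/kg.
Additional duty on 38.24 from Quenena: +2.4% ad valorem. Applied ad valorem rate = 2.4%.
Duty = ¥71,900.40 × 2.4% + 572 × ¥6.10 = ¥5,214.81.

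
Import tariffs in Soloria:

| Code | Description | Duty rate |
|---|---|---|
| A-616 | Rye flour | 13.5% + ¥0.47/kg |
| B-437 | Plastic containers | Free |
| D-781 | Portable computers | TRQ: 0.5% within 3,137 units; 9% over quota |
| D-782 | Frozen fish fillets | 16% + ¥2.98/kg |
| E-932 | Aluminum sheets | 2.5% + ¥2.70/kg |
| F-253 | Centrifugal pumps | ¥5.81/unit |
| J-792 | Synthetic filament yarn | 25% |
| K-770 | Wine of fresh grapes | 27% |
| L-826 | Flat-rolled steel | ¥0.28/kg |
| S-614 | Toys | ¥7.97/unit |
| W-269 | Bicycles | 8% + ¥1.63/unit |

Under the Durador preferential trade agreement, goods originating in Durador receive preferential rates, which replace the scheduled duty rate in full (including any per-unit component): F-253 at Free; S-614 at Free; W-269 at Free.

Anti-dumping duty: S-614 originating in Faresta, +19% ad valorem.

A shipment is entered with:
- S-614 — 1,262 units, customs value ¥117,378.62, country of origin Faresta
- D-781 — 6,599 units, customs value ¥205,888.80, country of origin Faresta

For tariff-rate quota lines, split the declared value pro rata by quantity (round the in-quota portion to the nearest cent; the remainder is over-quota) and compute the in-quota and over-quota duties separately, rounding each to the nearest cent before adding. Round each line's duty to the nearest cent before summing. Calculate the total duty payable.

Line 1 (S-614, Faresta, 1,262 units, ¥117,378.62):
Base rate for S-614 is ¥7.97/unit.
S-614 has an FTA preferential rate, but origin Faresta is not Durador; base rate stands.
Additional duty on S-614 from Faresta: +19% ad valorem. Applied ad valorem rate = 19%.
Duty = ¥117,378.62 × 19% + 1,262 × ¥7.97 = ¥32,360.08.
Line 2 (D-781, Faresta, 6,599 units, ¥205,888.80):
Code D-781 is under a tariff-rate quota (threshold 3,137 units). In-quota: 3,137 units at 0.5%; over-quota: 3,462 units at 9%.
Pro-rata value split: in-quota = ¥205,888.80 × 3,137/6,599 = ¥97,874.40; over-quota = ¥205,888.80 − ¥97,874.40 = ¥108,014.40.
In-quota duty = ¥97,874.40 × 0.5% = ¥489.37. Over-quota duty = ¥108,014.40 × 9% = ¥9,721.30.
Line duty = ¥489.37 + ¥9,721.30 = ¥10,210.67.
Total = ¥32,360.08 + ¥10,210.67 = ¥42,570.75.

¥42,570.75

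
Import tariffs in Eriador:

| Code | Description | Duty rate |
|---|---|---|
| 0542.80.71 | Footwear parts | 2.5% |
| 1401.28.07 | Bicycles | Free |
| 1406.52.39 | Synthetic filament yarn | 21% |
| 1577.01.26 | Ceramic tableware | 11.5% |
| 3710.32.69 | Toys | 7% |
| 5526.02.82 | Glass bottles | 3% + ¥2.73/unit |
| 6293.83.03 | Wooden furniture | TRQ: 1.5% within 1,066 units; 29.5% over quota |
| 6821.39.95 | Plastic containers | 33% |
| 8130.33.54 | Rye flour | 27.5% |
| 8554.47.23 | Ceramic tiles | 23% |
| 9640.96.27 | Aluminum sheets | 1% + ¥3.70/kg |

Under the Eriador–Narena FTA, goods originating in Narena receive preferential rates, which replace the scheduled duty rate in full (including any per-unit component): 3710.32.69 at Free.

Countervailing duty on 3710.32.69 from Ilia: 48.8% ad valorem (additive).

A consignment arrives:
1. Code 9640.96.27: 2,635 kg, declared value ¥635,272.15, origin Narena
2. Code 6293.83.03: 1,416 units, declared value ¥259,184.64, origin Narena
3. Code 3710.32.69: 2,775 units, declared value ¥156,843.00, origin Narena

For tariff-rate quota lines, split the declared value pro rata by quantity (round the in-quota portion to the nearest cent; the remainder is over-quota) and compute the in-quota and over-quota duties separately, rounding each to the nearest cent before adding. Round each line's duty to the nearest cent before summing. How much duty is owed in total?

Line 1 (9640.96.27, Narena, 2,635 kg, ¥635,272.15):
Base rate for 9640.96.27 is 1% + ¥3.70/kg.
Origin Narena is the FTA partner but 9640.96.27 is not on the preference list; base rate stands.
Duty = ¥635,272.15 × 1% + 2,635 × ¥3.70 = ¥16,102.22.
Line 2 (6293.83.03, Narena, 1,416 units, ¥259,184.64):
Code 6293.83.03 is under a tariff-rate quota (threshold 1,066 units). In-quota: 1,066 units at 1.5%; over-quota: 350 units at 29.5%.
Pro-rata value split: in-quota = ¥259,184.64 × 1,066/1,416 = ¥195,120.64; over-quota = ¥259,184.64 − ¥195,120.64 = ¥64,064.00.
In-quota duty = ¥195,120.64 × 1.5% = ¥2,926.81. Over-quota duty = ¥64,064.00 × 29.5% = ¥18,898.88.
Line duty = ¥2,926.81 + ¥18,898.88 = ¥21,825.69.
Line 3 (3710.32.69, Narena, 2,775 units, ¥156,843.00):
Base rate for 3710.32.69 is 7%.
Origin Narena qualifies under the Eriador–Narena agreement and 3710.32.69 is covered: preferential rate Free applies instead.
The additional-duty order on 3710.32.69 targets Ilia, not Narena; it does not apply.
Duty = ¥156,843.00 × 0% = ¥0.00.
Total = ¥16,102.22 + ¥21,825.69 + ¥0.00 = ¥37,927.91.

¥37,927.91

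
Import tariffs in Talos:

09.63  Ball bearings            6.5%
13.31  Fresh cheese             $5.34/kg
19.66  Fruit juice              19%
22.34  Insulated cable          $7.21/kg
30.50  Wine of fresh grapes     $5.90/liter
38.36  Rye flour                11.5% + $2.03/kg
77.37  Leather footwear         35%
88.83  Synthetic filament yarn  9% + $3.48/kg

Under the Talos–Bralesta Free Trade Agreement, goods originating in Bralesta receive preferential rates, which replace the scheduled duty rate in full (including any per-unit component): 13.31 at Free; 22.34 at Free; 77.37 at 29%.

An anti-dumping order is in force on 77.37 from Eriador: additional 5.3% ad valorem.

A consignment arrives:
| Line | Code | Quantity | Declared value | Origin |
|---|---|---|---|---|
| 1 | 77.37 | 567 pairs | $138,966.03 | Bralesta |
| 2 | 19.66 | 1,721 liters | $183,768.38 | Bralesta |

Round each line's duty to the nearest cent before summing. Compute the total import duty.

Line 1 (77.37, Bralesta, 567 pairs, $138,966.03):
Base rate for 77.37 is 35%.
Origin Bralesta qualifies under the Talos–Bralesta agreement and 77.37 is covered: preferential rate 29% applies instead.
The additional-duty order on 77.37 targets Eriador, not Bralesta; it does not apply.
Duty = $138,966.03 × 29% = $40,300.15.
Line 2 (19.66, Bralesta, 1,721 liters, $183,768.38):
Base rate for 19.66 is 19%.
Origin Bralesta is the FTA partner but 19.66 is not on the preference list; base rate stands.
Duty = $183,768.38 × 19% = $34,915.99.
Total = $40,300.15 + $34,915.99 = $75,216.14.

$75,216.14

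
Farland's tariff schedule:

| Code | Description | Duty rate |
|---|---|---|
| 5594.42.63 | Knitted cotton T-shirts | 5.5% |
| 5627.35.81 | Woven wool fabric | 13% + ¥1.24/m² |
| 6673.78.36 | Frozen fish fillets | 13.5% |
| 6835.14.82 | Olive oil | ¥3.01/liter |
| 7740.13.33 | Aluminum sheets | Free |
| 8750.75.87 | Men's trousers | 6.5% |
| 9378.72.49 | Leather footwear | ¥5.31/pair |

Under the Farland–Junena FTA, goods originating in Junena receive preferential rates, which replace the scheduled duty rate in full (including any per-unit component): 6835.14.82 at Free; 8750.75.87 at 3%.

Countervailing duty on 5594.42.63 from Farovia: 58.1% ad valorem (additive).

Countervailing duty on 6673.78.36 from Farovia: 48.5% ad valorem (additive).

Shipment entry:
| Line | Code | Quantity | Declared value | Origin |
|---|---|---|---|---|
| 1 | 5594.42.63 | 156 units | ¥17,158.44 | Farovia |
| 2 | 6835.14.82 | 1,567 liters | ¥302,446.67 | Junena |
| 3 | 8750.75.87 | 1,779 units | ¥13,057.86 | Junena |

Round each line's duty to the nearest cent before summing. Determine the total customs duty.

¥11,304.51

Line 1 (5594.42.63, Farovia, 156 units, ¥17,158.44):
Base rate for 5594.42.63 is 5.5%.
Additional duty on 5594.42.63 from Farovia: +58.1%. Applied ad valorem rate: 5.5% + 58.1% = 63.6%.
Duty = ¥17,158.44 × 63.6% = ¥10,912.77.
Line 2 (6835.14.82, Junena, 1,567 liters, ¥302,446.67):
Base rate for 6835.14.82 is ¥3.01/liter.
Origin Junena qualifies under the Farland–Junena agreement and 6835.14.82 is covered: preferential rate Free applies instead.
Duty = ¥302,446.67 × 0% = ¥0.00.
Line 3 (8750.75.87, Junena, 1,779 units, ¥13,057.86):
Base rate for 8750.75.87 is 6.5%.
Origin Junena qualifies under the Farland–Junena agreement and 8750.75.87 is covered: preferential rate 3% applies instead.
Duty = ¥13,057.86 × 3% = ¥391.74.
Total = ¥10,912.77 + ¥0.00 + ¥391.74 = ¥11,304.51.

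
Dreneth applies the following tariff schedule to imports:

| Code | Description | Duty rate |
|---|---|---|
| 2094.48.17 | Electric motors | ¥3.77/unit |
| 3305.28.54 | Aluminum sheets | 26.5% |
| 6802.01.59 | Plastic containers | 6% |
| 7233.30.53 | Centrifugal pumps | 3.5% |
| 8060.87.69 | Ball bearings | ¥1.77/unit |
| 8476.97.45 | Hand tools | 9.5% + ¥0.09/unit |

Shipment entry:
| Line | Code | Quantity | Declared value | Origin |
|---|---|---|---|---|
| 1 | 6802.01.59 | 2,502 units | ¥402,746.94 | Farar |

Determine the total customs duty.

¥24,164.82

Line 1 (6802.01.59, Farar, 2,502 units, ¥402,746.94):
Base rate for 6802.01.59 is 6%.
Duty = ¥402,746.94 × 6% = ¥24,164.82.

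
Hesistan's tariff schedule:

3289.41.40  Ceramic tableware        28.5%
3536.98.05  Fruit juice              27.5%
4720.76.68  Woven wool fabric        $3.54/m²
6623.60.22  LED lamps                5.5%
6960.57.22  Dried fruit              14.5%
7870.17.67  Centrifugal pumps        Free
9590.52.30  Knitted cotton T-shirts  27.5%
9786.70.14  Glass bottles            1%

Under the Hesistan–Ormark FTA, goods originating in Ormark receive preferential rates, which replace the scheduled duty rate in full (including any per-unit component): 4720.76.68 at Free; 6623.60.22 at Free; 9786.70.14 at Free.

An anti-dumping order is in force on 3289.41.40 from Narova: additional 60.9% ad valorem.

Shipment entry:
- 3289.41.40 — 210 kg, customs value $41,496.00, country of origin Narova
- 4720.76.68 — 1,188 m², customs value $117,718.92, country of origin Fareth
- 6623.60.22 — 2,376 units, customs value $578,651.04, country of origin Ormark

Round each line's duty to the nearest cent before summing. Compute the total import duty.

Line 1 (3289.41.40, Narova, 210 kg, $41,496.00):
Base rate for 3289.41.40 is 28.5%.
Additional duty on 3289.41.40 from Narova: +60.9%. Applied ad valorem rate: 28.5% + 60.9% = 89.4%.
Duty = $41,496.00 × 89.4% = $37,097.42.
Line 2 (4720.76.68, Fareth, 1,188 m², $117,718.92):
Base rate for 4720.76.68 is $3.54/m².
4720.76.68 has an FTA preferential rate, but origin Fareth is not Ormark; base rate stands.
Duty = 1,188 × $3.54 = $4,205.52.
Line 3 (6623.60.22, Ormark, 2,376 units, $578,651.04):
Base rate for 6623.60.22 is 5.5%.
Origin Ormark qualifies under the Hesistan–Ormark agreement and 6623.60.22 is covered: preferential rate Free applies instead.
Duty = $578,651.04 × 0% = $0.00.
Total = $37,097.42 + $4,205.52 + $0.00 = $41,302.94.

$41,302.94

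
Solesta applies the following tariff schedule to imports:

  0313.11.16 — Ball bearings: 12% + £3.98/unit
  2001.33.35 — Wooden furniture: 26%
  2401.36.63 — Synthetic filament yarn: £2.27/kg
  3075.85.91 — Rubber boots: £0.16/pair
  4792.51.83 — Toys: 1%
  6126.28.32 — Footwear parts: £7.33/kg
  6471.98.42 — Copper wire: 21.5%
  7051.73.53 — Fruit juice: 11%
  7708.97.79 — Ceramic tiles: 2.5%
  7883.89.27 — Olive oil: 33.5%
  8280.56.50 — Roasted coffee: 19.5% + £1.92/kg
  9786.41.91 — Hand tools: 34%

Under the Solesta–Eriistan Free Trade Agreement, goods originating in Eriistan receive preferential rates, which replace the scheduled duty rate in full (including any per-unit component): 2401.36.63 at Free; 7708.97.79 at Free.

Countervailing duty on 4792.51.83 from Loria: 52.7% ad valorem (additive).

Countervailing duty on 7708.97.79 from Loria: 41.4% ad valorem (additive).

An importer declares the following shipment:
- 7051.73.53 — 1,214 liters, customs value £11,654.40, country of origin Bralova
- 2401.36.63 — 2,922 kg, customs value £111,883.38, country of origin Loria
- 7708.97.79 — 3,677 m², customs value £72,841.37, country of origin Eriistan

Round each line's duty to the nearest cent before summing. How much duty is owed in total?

£7,914.92

Line 1 (7051.73.53, Bralova, 1,214 liters, £11,654.40):
Base rate for 7051.73.53 is 11%.
Duty = £11,654.40 × 11% = £1,281.98.
Line 2 (2401.36.63, Loria, 2,922 kg, £111,883.38):
Base rate for 2401.36.63 is £2.27/kg.
2401.36.63 has an FTA preferential rate, but origin Loria is not Eriistan; base rate stands.
Duty = 2,922 × £2.27 = £6,632.94.
Line 3 (7708.97.79, Eriistan, 3,677 m², £72,841.37):
Base rate for 7708.97.79 is 2.5%.
Origin Eriistan qualifies under the Solesta–Eriistan agreement and 7708.97.79 is covered: preferential rate Free applies instead.
The additional-duty order on 7708.97.79 targets Loria, not Eriistan; it does not apply.
Duty = £72,841.37 × 0% = £0.00.
Total = £1,281.98 + £6,632.94 + £0.00 = £7,914.92.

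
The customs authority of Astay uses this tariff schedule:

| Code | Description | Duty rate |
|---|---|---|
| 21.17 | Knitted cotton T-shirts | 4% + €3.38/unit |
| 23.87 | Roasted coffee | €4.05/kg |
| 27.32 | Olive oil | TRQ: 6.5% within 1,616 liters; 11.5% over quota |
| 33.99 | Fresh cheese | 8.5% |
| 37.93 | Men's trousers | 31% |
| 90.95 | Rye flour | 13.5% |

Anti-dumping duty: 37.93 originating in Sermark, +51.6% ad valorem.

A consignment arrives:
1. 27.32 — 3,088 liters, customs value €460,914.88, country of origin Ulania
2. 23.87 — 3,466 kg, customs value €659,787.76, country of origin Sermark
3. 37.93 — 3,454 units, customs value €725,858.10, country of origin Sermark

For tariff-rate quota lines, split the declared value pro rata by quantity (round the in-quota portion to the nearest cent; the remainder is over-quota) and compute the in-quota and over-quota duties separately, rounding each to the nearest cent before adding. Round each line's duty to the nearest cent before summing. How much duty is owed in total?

Line 1 (27.32, Ulania, 3,088 liters, €460,914.88):
Code 27.32 is under a tariff-rate quota (threshold 1,616 liters). In-quota: 1,616 liters at 6.5%; over-quota: 1,472 liters at 11.5%.
Pro-rata value split: in-quota = €460,914.88 × 1,616/3,088 = €241,204.16; over-quota = €460,914.88 − €241,204.16 = €219,710.72.
In-quota duty = €241,204.16 × 6.5% = €15,678.27. Over-quota duty = €219,710.72 × 11.5% = €25,266.73.
Line duty = €15,678.27 + €25,266.73 = €40,945.00.
Line 2 (23.87, Sermark, 3,466 kg, €659,787.76):
Base rate for 23.87 is €4.05/kg.
Duty = 3,466 × €4.05 = €14,037.30.
Line 3 (37.93, Sermark, 3,454 units, €725,858.10):
Base rate for 37.93 is 31%.
Additional duty on 37.93 from Sermark: +51.6%. Applied ad valorem rate: 31% + 51.6% = 82.6%.
Duty = €725,858.10 × 82.6% = €599,558.79.
Total = €40,945.00 + €14,037.30 + €599,558.79 = €654,541.09.

€654,541.09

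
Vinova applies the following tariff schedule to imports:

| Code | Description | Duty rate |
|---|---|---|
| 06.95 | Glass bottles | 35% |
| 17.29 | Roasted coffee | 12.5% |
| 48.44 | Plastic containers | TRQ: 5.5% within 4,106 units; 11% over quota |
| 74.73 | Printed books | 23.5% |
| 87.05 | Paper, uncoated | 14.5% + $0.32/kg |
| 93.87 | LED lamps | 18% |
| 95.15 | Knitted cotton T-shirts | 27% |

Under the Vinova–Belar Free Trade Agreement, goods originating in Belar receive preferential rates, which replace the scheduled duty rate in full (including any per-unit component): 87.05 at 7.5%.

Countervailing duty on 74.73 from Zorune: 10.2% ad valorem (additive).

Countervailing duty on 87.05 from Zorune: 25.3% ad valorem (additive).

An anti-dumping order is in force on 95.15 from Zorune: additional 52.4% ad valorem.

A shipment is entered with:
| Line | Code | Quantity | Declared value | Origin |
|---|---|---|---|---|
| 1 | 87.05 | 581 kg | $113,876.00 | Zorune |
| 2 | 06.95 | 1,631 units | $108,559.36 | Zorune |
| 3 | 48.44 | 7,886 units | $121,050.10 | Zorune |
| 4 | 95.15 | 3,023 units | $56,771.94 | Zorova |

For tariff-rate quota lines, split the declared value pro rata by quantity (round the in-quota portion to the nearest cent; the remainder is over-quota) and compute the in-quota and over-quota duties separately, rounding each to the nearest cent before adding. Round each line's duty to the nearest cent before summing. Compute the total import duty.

Line 1 (87.05, Zorune, 581 kg, $113,876.00):
Base rate for 87.05 is 14.5% + $0.32/kg.
87.05 has an FTA preferential rate, but origin Zorune is not Belar; base rate stands.
Additional duty on 87.05 from Zorune: +25.3%. Applied ad valorem rate: 14.5% + 25.3% = 39.8%.
Duty = $113,876.00 × 39.8% + 581 × $0.32 = $45,508.57.
Line 2 (06.95, Zorune, 1,631 units, $108,559.36):
Base rate for 06.95 is 35%.
Duty = $108,559.36 × 35% = $37,995.78.
Line 3 (48.44, Zorune, 7,886 units, $121,050.10):
Code 48.44 is under a tariff-rate quota (threshold 4,106 units). In-quota: 4,106 units at 5.5%; over-quota: 3,780 units at 11%.
Pro-rata value split: in-quota = $121,050.10 × 4,106/7,886 = $63,027.10; over-quota = $121,050.10 − $63,027.10 = $58,023.00.
In-quota duty = $63,027.10 × 5.5% = $3,466.49. Over-quota duty = $58,023.00 × 11% = $6,382.53.
Line duty = $3,466.49 + $6,382.53 = $9,849.02.
Line 4 (95.15, Zorova, 3,023 units, $56,771.94):
Base rate for 95.15 is 27%.
The additional-duty order on 95.15 targets Zorune, not Zorova; it does not apply.
Duty = $56,771.94 × 27% = $15,328.42.
Total = $45,508.57 + $37,995.78 + $9,849.02 + $15,328.42 = $108,681.79.

$108,681.79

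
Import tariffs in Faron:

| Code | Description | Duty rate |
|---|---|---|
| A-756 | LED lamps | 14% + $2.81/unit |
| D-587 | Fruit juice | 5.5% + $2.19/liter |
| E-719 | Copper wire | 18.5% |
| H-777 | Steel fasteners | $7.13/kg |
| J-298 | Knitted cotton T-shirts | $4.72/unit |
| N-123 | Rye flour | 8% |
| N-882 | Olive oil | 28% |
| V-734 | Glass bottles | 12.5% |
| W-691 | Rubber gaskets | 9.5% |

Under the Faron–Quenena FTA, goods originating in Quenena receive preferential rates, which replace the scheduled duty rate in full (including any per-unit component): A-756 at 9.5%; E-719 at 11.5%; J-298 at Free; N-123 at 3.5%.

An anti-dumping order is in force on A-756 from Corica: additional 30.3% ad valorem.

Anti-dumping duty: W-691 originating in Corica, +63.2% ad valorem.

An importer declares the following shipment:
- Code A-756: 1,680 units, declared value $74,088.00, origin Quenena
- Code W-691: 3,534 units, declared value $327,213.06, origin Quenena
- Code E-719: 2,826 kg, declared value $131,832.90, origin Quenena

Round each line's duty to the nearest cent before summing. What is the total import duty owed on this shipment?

$53,284.38

Line 1 (A-756, Quenena, 1,680 units, $74,088.00):
Base rate for A-756 is 14% + $2.81/unit.
Origin Quenena qualifies under the Faron–Quenena agreement and A-756 is covered: preferential rate 9.5% applies instead.
The additional-duty order on A-756 targets Corica, not Quenena; it does not apply.
Duty = $74,088.00 × 9.5% = $7,038.36.
Line 2 (W-691, Quenena, 3,534 units, $327,213.06):
Base rate for W-691 is 9.5%.
Origin Quenena is the FTA partner but W-691 is not on the preference list; base rate stands.
The additional-duty order on W-691 targets Corica, not Quenena; it does not apply.
Duty = $327,213.06 × 9.5% = $31,085.24.
Line 3 (E-719, Quenena, 2,826 kg, $131,832.90):
Base rate for E-719 is 18.5%.
Origin Quenena qualifies under the Faron–Quenena agreement and E-719 is covered: preferential rate 11.5% applies instead.
Duty = $131,832.90 × 11.5% = $15,160.78.
Total = $7,038.36 + $31,085.24 + $15,160.78 = $53,284.38.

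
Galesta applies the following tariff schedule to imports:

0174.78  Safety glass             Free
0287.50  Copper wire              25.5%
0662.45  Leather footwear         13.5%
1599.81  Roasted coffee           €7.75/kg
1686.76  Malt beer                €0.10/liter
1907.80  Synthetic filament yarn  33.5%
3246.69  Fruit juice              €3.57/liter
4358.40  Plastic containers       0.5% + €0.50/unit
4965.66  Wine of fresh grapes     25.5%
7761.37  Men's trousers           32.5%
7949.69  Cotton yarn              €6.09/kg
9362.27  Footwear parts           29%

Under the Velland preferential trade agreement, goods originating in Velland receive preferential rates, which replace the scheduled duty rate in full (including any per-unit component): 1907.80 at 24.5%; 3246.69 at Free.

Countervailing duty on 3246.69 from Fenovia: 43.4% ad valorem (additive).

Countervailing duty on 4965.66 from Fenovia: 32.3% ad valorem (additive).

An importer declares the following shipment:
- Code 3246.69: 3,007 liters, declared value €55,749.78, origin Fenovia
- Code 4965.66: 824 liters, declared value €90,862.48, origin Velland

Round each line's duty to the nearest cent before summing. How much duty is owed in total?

Line 1 (3246.69, Fenovia, 3,007 liters, €55,749.78):
Base rate for 3246.69 is €3.57/liter.
3246.69 has an FTA preferential rate, but origin Fenovia is not Velland; base rate stands.
Additional duty on 3246.69 from Fenovia: +43.4% ad valorem. Applied ad valorem rate = 43.4%.
Duty = €55,749.78 × 43.4% + 3,007 × €3.57 = €34,930.39.
Line 2 (4965.66, Velland, 824 liters, €90,862.48):
Base rate for 4965.66 is 25.5%.
Origin Velland is the FTA partner but 4965.66 is not on the preference list; base rate stands.
The additional-duty order on 4965.66 targets Fenovia, not Velland; it does not apply.
Duty = €90,862.48 × 25.5% = €23,169.93.
Total = €34,930.39 + €23,169.93 = €58,100.32.

€58,100.32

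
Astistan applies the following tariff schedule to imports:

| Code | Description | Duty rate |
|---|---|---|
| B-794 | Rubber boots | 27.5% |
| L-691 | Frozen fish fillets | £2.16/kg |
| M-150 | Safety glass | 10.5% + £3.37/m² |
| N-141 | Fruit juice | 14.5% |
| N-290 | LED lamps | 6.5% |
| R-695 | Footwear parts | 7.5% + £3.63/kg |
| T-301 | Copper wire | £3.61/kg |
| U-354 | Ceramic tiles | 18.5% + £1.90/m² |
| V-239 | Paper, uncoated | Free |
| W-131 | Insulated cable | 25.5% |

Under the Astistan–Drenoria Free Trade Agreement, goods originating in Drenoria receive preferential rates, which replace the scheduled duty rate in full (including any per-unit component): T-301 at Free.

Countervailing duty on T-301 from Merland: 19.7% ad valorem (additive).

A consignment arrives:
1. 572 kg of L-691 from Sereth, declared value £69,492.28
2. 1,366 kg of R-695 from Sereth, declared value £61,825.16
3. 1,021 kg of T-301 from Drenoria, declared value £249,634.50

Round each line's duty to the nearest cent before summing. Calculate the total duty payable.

£10,830.99

Line 1 (L-691, Sereth, 572 kg, £69,492.28):
Base rate for L-691 is £2.16/kg.
Duty = 572 × £2.16 = £1,235.52.
Line 2 (R-695, Sereth, 1,366 kg, £61,825.16):
Base rate for R-695 is 7.5% + £3.63/kg.
Duty = £61,825.16 × 7.5% + 1,366 × £3.63 = £9,595.47.
Line 3 (T-301, Drenoria, 1,021 kg, £249,634.50):
Base rate for T-301 is £3.61/kg.
Origin Drenoria qualifies under the Astistan–Drenoria agreement and T-301 is covered: preferential rate Free applies instead.
The additional-duty order on T-301 targets Merland, not Drenoria; it does not apply.
Duty = £249,634.50 × 0% = £0.00.
Total = £1,235.52 + £9,595.47 + £0.00 = £10,830.99.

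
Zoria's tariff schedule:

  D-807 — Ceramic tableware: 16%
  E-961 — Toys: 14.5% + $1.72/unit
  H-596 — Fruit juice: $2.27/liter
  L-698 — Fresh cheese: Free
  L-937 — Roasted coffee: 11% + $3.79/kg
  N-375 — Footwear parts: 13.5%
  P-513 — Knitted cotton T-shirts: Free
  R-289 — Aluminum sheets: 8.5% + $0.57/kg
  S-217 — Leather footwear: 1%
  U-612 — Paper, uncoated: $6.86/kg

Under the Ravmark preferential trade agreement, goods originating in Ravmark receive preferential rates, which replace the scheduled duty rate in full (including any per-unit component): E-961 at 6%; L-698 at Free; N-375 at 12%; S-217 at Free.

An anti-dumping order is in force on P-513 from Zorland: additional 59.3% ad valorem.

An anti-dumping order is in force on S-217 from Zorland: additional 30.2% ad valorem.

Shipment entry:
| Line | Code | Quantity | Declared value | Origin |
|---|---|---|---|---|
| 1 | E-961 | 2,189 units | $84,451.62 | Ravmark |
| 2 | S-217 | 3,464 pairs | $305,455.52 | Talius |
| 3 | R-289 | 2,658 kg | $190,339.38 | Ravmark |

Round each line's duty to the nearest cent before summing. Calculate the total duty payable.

$25,815.57

Line 1 (E-961, Ravmark, 2,189 units, $84,451.62):
Base rate for E-961 is 14.5% + $1.72/unit.
Origin Ravmark qualifies under the Zoria–Ravmark agreement and E-961 is covered: preferential rate 6% applies instead.
Duty = $84,451.62 × 6% = $5,067.10.
Line 2 (S-217, Talius, 3,464 pairs, $305,455.52):
Base rate for S-217 is 1%.
S-217 has an FTA preferential rate, but origin Talius is not Ravmark; base rate stands.
The additional-duty order on S-217 targets Zorland, not Talius; it does not apply.
Duty = $305,455.52 × 1% = $3,054.56.
Line 3 (R-289, Ravmark, 2,658 kg, $190,339.38):
Base rate for R-289 is 8.5% + $0.57/kg.
Origin Ravmark is the FTA partner but R-289 is not on the preference list; base rate stands.
Duty = $190,339.38 × 8.5% + 2,658 × $0.57 = $17,693.91.
Total = $5,067.10 + $3,054.56 + $17,693.91 = $25,815.57.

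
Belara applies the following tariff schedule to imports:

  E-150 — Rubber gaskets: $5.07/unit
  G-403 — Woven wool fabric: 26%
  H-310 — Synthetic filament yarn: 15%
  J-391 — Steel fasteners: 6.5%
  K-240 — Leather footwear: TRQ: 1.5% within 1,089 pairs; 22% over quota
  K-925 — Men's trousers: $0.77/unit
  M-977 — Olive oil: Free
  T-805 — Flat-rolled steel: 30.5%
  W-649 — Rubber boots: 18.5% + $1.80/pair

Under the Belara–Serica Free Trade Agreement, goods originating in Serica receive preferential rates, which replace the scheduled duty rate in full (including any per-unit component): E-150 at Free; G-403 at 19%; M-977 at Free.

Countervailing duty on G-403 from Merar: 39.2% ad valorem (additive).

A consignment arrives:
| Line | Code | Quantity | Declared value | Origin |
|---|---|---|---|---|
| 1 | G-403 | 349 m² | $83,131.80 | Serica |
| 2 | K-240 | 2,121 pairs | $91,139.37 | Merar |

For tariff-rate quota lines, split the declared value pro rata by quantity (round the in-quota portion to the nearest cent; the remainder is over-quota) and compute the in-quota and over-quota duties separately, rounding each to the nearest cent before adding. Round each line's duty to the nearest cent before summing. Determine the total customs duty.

$26,252.86

Line 1 (G-403, Serica, 349 m², $83,131.80):
Base rate for G-403 is 26%.
Origin Serica qualifies under the Belara–Serica agreement and G-403 is covered: preferential rate 19% applies instead.
The additional-duty order on G-403 targets Merar, not Serica; it does not apply.
Duty = $83,131.80 × 19% = $15,795.04.
Line 2 (K-240, Merar, 2,121 pairs, $91,139.37):
Code K-240 is under a tariff-rate quota (threshold 1,089 pairs). In-quota: 1,089 pairs at 1.5%; over-quota: 1,032 pairs at 22%.
Pro-rata value split: in-quota = $91,139.37 × 1,089/2,121 = $46,794.33; over-quota = $91,139.37 − $46,794.33 = $44,345.04.
In-quota duty = $46,794.33 × 1.5% = $701.91. Over-quota duty = $44,345.04 × 22% = $9,755.91.
Line duty = $701.91 + $9,755.91 = $10,457.82.
Total = $15,795.04 + $10,457.82 = $26,252.86.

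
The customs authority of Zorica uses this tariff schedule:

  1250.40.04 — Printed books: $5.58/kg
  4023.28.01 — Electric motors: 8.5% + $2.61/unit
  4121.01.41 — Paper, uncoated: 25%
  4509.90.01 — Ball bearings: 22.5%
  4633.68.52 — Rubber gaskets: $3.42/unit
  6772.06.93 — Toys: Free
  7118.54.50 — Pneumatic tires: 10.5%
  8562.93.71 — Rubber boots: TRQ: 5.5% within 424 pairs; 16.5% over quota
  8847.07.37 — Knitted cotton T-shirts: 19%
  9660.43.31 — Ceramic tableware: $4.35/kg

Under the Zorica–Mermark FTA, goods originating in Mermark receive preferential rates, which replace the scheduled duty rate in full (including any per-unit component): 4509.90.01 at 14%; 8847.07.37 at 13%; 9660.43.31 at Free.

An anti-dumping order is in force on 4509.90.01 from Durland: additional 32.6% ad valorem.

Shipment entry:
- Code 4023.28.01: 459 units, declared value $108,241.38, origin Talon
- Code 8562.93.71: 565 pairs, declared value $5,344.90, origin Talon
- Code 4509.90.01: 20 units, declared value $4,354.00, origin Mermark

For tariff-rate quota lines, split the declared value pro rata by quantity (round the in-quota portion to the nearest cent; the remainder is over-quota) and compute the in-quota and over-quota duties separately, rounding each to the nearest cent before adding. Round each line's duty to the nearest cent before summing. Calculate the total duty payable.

Line 1 (4023.28.01, Talon, 459 units, $108,241.38):
Base rate for 4023.28.01 is 8.5% + $2.61/unit.
Duty = $108,241.38 × 8.5% + 459 × $2.61 = $10,398.51.
Line 2 (8562.93.71, Talon, 565 pairs, $5,344.90):
Code 8562.93.71 is under a tariff-rate quota (threshold 424 pairs). In-quota: 424 pairs at 5.5%; over-quota: 141 pairs at 16.5%.
Pro-rata value split: in-quota = $5,344.90 × 424/565 = $4,011.04; over-quota = $5,344.90 − $4,011.04 = $1,333.86.
In-quota duty = $4,011.04 × 5.5% = $220.61. Over-quota duty = $1,333.86 × 16.5% = $220.09.
Line duty = $220.61 + $220.09 = $440.70.
Line 3 (4509.90.01, Mermark, 20 units, $4,354.00):
Base rate for 4509.90.01 is 22.5%.
Origin Mermark qualifies under the Zorica–Mermark agreement and 4509.90.01 is covered: preferential rate 14% applies instead.
The additional-duty order on 4509.90.01 targets Durland, not Mermark; it does not apply.
Duty = $4,354.00 × 14% = $609.56.
Total = $10,398.51 + $440.70 + $609.56 = $11,448.77.

$11,448.77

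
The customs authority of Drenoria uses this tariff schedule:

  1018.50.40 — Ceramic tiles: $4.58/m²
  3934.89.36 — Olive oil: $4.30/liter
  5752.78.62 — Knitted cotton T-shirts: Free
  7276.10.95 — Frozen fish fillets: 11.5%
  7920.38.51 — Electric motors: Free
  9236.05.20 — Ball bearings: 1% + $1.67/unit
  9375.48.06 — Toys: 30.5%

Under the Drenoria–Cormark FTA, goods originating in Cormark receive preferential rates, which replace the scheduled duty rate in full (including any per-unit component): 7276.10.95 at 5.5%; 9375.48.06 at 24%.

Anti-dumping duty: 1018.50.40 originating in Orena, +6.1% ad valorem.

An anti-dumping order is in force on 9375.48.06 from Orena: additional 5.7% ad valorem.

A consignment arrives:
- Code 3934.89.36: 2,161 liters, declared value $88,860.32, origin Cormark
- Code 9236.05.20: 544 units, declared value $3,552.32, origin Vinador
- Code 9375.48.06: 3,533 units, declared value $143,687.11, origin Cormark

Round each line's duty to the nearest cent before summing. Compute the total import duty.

$44,721.21

Line 1 (3934.89.36, Cormark, 2,161 liters, $88,860.32):
Base rate for 3934.89.36 is $4.30/liter.
Origin Cormark is the FTA partner but 3934.89.36 is not on the preference list; base rate stands.
Duty = 2,161 × $4.30 = $9,292.30.
Line 2 (9236.05.20, Vinador, 544 units, $3,552.32):
Base rate for 9236.05.20 is 1% + $1.67/unit.
Duty = $3,552.32 × 1% + 544 × $1.67 = $944.00.
Line 3 (9375.48.06, Cormark, 3,533 units, $143,687.11):
Base rate for 9375.48.06 is 30.5%.
Origin Cormark qualifies under the Drenoria–Cormark agreement and 9375.48.06 is covered: preferential rate 24% applies instead.
The additional-duty order on 9375.48.06 targets Orena, not Cormark; it does not apply.
Duty = $143,687.11 × 24% = $34,484.91.
Total = $9,292.30 + $944.00 + $34,484.91 = $44,721.21.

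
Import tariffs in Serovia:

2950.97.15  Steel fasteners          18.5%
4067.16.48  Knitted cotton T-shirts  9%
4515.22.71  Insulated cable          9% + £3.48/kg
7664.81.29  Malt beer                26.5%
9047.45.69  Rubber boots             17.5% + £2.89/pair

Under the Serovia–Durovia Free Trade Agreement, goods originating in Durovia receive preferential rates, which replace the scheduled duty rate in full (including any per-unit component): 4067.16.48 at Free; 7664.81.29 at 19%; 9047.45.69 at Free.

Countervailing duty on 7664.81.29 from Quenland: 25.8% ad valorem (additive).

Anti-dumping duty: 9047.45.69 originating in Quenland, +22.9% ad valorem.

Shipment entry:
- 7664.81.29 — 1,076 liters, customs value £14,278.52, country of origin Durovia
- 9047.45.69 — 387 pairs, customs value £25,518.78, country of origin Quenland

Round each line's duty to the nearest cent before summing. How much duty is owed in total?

£14,140.94

Line 1 (7664.81.29, Durovia, 1,076 liters, £14,278.52):
Base rate for 7664.81.29 is 26.5%.
Origin Durovia qualifies under the Serovia–Durovia agreement and 7664.81.29 is covered: preferential rate 19% applies instead.
The additional-duty order on 7664.81.29 targets Quenland, not Durovia; it does not apply.
Duty = £14,278.52 × 19% = £2,712.92.
Line 2 (9047.45.69, Quenland, 387 pairs, £25,518.78):
Base rate for 9047.45.69 is 17.5% + £2.89/pair.
9047.45.69 has an FTA preferential rate, but origin Quenland is not Durovia; base rate stands.
Additional duty on 9047.45.69 from Quenland: +22.9%. Applied ad valorem rate: 17.5% + 22.9% = 40.4%.
Duty = £25,518.78 × 40.4% + 387 × £2.89 = £11,428.02.
Total = £2,712.92 + £11,428.02 = £14,140.94.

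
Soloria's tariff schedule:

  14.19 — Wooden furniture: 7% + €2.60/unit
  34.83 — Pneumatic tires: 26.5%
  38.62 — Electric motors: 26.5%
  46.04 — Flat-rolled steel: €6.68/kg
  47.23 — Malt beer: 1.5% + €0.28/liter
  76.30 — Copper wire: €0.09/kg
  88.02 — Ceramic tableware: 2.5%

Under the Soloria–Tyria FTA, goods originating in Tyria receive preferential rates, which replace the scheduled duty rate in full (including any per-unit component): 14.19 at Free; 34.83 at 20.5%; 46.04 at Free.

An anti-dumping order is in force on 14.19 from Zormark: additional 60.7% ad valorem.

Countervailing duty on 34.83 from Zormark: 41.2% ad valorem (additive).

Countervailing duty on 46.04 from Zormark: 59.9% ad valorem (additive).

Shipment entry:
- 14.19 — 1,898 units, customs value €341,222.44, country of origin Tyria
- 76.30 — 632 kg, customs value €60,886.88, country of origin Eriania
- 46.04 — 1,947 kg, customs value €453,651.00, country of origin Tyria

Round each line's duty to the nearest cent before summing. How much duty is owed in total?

€56.88

Line 1 (14.19, Tyria, 1,898 units, €341,222.44):
Base rate for 14.19 is 7% + €2.60/unit.
Origin Tyria qualifies under the Soloria–Tyria agreement and 14.19 is covered: preferential rate Free applies instead.
The additional-duty order on 14.19 targets Zormark, not Tyria; it does not apply.
Duty = €341,222.44 × 0% = €0.00.
Line 2 (76.30, Eriania, 632 kg, €60,886.88):
Base rate for 76.30 is €0.09/kg.
Duty = 632 × €0.09 = €56.88.
Line 3 (46.04, Tyria, 1,947 kg, €453,651.00):
Base rate for 46.04 is €6.68/kg.
Origin Tyria qualifies under the Soloria–Tyria agreement and 46.04 is covered: preferential rate Free applies instead.
The additional-duty order on 46.04 targets Zormark, not Tyria; it does not apply.
Duty = €453,651.00 × 0% = €0.00.
Total = €0.00 + €56.88 + €0.00 = €56.88.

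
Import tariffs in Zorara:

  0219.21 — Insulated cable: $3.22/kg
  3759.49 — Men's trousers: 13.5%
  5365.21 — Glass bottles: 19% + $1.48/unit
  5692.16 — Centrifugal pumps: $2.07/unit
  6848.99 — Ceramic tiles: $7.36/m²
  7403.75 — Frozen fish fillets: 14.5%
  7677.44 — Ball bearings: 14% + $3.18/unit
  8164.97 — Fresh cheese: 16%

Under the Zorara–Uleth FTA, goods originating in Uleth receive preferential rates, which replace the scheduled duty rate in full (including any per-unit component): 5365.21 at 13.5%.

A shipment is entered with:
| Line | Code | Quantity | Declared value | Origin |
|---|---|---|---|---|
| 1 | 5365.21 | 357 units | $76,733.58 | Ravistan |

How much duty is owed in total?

Line 1 (5365.21, Ravistan, 357 units, $76,733.58):
Base rate for 5365.21 is 19% + $1.48/unit.
5365.21 has an FTA preferential rate, but origin Ravistan is not Uleth; base rate stands.
Duty = $76,733.58 × 19% + 357 × $1.48 = $15,107.74.

$15,107.74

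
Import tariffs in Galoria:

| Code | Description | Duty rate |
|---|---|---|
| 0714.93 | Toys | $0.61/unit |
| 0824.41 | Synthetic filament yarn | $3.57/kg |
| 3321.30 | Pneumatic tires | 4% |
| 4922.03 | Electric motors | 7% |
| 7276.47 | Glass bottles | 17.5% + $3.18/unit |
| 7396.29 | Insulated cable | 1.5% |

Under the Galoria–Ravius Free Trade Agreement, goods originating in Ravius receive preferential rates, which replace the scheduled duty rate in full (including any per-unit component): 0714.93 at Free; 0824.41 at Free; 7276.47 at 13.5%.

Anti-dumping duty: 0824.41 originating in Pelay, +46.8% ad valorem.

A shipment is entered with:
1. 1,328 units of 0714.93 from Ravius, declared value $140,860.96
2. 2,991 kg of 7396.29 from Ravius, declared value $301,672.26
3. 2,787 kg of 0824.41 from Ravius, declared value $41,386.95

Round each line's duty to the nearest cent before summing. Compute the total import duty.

$4,525.08

Line 1 (0714.93, Ravius, 1,328 units, $140,860.96):
Base rate for 0714.93 is $0.61/unit.
Origin Ravius qualifies under the Galoria–Ravius agreement and 0714.93 is covered: preferential rate Free applies instead.
Duty = $140,860.96 × 0% = $0.00.
Line 2 (7396.29, Ravius, 2,991 kg, $301,672.26):
Base rate for 7396.29 is 1.5%.
Origin Ravius is the FTA partner but 7396.29 is not on the preference list; base rate stands.
Duty = $301,672.26 × 1.5% = $4,525.08.
Line 3 (0824.41, Ravius, 2,787 kg, $41,386.95):
Base rate for 0824.41 is $3.57/kg.
Origin Ravius qualifies under the Galoria–Ravius agreement and 0824.41 is covered: preferential rate Free applies instead.
The additional-duty order on 0824.41 targets Pelay, not Ravius; it does not apply.
Duty = $41,386.95 × 0% = $0.00.
Total = $0.00 + $4,525.08 + $0.00 = $4,525.08.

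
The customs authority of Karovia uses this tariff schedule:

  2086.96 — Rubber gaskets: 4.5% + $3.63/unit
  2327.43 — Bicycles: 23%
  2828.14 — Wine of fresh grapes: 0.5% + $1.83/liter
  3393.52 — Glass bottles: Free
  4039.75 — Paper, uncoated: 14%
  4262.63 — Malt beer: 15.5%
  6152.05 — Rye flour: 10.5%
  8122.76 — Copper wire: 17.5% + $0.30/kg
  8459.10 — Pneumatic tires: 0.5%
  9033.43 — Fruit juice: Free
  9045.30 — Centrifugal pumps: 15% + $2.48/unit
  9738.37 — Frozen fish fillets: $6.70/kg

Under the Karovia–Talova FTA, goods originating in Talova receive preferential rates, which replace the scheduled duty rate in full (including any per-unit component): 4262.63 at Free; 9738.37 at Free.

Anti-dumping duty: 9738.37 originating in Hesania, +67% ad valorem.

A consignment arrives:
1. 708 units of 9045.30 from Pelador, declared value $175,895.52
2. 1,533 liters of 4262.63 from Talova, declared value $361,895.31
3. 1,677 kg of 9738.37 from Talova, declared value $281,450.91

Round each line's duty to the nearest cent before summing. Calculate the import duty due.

Line 1 (9045.30, Pelador, 708 units, $175,895.52):
Base rate for 9045.30 is 15% + $2.48/unit.
Duty = $175,895.52 × 15% + 708 × $2.48 = $28,140.17.
Line 2 (4262.63, Talova, 1,533 liters, $361,895.31):
Base rate for 4262.63 is 15.5%.
Origin Talova qualifies under the Karovia–Talova agreement and 4262.63 is covered: preferential rate Free applies instead.
Duty = $361,895.31 × 0% = $0.00.
Line 3 (9738.37, Talova, 1,677 kg, $281,450.91):
Base rate for 9738.37 is $6.70/kg.
Origin Talova qualifies under the Karovia–Talova agreement and 9738.37 is covered: preferential rate Free applies instead.
The additional-duty order on 9738.37 targets Hesania, not Talova; it does not apply.
Duty = $281,450.91 × 0% = $0.00.
Total = $28,140.17 + $0.00 + $0.00 = $28,140.17.

$28,140.17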